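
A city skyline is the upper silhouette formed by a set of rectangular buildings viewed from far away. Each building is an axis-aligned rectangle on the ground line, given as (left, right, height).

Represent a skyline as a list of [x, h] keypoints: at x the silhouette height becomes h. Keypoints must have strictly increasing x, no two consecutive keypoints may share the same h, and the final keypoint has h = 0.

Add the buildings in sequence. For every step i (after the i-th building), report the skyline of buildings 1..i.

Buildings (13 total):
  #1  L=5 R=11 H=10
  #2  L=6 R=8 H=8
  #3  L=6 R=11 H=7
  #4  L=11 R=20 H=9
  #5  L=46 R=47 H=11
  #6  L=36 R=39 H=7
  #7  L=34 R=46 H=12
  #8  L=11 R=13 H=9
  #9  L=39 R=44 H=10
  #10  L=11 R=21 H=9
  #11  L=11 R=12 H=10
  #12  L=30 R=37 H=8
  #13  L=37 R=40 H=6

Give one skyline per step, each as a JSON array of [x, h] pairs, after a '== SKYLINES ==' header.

== SKYLINES ==
[[5,10],[11,0]]
[[5,10],[11,0]]
[[5,10],[11,0]]
[[5,10],[11,9],[20,0]]
[[5,10],[11,9],[20,0],[46,11],[47,0]]
[[5,10],[11,9],[20,0],[36,7],[39,0],[46,11],[47,0]]
[[5,10],[11,9],[20,0],[34,12],[46,11],[47,0]]
[[5,10],[11,9],[20,0],[34,12],[46,11],[47,0]]
[[5,10],[11,9],[20,0],[34,12],[46,11],[47,0]]
[[5,10],[11,9],[21,0],[34,12],[46,11],[47,0]]
[[5,10],[12,9],[21,0],[34,12],[46,11],[47,0]]
[[5,10],[12,9],[21,0],[30,8],[34,12],[46,11],[47,0]]
[[5,10],[12,9],[21,0],[30,8],[34,12],[46,11],[47,0]]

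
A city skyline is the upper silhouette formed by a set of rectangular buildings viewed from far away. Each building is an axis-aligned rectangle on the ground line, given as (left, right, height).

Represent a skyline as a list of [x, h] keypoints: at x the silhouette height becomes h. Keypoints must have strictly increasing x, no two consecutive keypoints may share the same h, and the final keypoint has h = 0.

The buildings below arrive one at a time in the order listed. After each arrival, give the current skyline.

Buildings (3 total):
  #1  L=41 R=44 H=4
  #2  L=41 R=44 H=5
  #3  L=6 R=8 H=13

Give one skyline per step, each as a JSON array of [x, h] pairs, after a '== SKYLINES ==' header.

== SKYLINES ==
[[41,4],[44,0]]
[[41,5],[44,0]]
[[6,13],[8,0],[41,5],[44,0]]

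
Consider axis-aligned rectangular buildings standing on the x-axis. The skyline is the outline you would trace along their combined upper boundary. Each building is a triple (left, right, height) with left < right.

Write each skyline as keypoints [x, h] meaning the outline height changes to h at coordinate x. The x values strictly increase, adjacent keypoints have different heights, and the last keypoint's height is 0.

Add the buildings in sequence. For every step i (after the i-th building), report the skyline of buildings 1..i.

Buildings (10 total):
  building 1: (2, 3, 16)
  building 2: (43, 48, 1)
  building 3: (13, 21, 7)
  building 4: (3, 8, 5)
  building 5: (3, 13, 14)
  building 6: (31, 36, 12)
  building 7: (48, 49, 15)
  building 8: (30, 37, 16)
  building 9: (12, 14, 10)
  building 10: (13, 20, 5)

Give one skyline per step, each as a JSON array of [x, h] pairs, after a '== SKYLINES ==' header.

== SKYLINES ==
[[2,16],[3,0]]
[[2,16],[3,0],[43,1],[48,0]]
[[2,16],[3,0],[13,7],[21,0],[43,1],[48,0]]
[[2,16],[3,5],[8,0],[13,7],[21,0],[43,1],[48,0]]
[[2,16],[3,14],[13,7],[21,0],[43,1],[48,0]]
[[2,16],[3,14],[13,7],[21,0],[31,12],[36,0],[43,1],[48,0]]
[[2,16],[3,14],[13,7],[21,0],[31,12],[36,0],[43,1],[48,15],[49,0]]
[[2,16],[3,14],[13,7],[21,0],[30,16],[37,0],[43,1],[48,15],[49,0]]
[[2,16],[3,14],[13,10],[14,7],[21,0],[30,16],[37,0],[43,1],[48,15],[49,0]]
[[2,16],[3,14],[13,10],[14,7],[21,0],[30,16],[37,0],[43,1],[48,15],[49,0]]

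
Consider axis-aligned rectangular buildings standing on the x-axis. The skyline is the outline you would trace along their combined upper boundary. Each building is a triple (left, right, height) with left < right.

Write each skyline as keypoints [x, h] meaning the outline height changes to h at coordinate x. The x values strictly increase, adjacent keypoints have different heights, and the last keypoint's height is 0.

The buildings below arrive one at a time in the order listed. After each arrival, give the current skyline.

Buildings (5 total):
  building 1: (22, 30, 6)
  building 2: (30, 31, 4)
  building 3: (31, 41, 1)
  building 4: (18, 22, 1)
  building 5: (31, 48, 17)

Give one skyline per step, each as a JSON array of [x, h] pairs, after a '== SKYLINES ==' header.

== SKYLINES ==
[[22,6],[30,0]]
[[22,6],[30,4],[31,0]]
[[22,6],[30,4],[31,1],[41,0]]
[[18,1],[22,6],[30,4],[31,1],[41,0]]
[[18,1],[22,6],[30,4],[31,17],[48,0]]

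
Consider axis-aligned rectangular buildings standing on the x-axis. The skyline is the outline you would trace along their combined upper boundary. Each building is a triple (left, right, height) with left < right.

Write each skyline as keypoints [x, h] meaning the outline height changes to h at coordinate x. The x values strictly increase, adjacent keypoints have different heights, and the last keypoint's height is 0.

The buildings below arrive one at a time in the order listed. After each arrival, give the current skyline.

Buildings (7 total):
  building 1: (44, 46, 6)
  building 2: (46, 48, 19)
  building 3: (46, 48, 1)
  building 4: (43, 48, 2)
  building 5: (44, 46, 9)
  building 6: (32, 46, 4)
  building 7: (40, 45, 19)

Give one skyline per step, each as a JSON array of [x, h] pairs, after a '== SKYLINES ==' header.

== SKYLINES ==
[[44,6],[46,0]]
[[44,6],[46,19],[48,0]]
[[44,6],[46,19],[48,0]]
[[43,2],[44,6],[46,19],[48,0]]
[[43,2],[44,9],[46,19],[48,0]]
[[32,4],[44,9],[46,19],[48,0]]
[[32,4],[40,19],[45,9],[46,19],[48,0]]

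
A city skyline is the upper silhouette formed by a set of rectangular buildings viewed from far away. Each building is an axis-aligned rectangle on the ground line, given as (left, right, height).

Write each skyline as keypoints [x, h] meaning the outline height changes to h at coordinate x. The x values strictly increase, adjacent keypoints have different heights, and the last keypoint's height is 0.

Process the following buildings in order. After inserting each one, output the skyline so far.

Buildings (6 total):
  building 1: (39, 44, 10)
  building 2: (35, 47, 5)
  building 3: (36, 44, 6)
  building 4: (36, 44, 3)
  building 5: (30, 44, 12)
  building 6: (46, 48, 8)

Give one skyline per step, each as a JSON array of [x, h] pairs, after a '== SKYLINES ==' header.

== SKYLINES ==
[[39,10],[44,0]]
[[35,5],[39,10],[44,5],[47,0]]
[[35,5],[36,6],[39,10],[44,5],[47,0]]
[[35,5],[36,6],[39,10],[44,5],[47,0]]
[[30,12],[44,5],[47,0]]
[[30,12],[44,5],[46,8],[48,0]]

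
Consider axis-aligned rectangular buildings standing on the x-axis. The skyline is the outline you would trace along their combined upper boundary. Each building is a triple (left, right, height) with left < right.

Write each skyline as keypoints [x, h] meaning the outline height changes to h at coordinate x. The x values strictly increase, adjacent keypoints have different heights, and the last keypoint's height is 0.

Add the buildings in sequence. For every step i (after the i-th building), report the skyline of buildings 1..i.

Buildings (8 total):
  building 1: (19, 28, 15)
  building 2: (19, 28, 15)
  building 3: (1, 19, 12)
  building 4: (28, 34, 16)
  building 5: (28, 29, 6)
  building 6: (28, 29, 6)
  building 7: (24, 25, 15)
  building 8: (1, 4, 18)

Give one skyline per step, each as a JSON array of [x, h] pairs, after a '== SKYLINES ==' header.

== SKYLINES ==
[[19,15],[28,0]]
[[19,15],[28,0]]
[[1,12],[19,15],[28,0]]
[[1,12],[19,15],[28,16],[34,0]]
[[1,12],[19,15],[28,16],[34,0]]
[[1,12],[19,15],[28,16],[34,0]]
[[1,12],[19,15],[28,16],[34,0]]
[[1,18],[4,12],[19,15],[28,16],[34,0]]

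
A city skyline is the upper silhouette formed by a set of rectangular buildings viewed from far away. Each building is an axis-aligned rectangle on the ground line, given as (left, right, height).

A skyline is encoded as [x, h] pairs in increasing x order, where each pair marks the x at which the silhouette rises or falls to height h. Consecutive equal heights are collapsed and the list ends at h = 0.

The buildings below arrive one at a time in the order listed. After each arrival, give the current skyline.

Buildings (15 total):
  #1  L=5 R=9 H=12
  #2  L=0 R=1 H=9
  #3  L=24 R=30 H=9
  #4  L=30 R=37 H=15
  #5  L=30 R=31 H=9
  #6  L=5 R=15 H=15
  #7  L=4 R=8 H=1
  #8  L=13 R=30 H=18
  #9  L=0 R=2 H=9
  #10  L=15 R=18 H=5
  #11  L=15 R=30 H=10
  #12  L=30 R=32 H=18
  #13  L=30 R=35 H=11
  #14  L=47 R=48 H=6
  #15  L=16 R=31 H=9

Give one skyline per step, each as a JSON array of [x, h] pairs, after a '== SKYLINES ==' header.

== SKYLINES ==
[[5,12],[9,0]]
[[0,9],[1,0],[5,12],[9,0]]
[[0,9],[1,0],[5,12],[9,0],[24,9],[30,0]]
[[0,9],[1,0],[5,12],[9,0],[24,9],[30,15],[37,0]]
[[0,9],[1,0],[5,12],[9,0],[24,9],[30,15],[37,0]]
[[0,9],[1,0],[5,15],[15,0],[24,9],[30,15],[37,0]]
[[0,9],[1,0],[4,1],[5,15],[15,0],[24,9],[30,15],[37,0]]
[[0,9],[1,0],[4,1],[5,15],[13,18],[30,15],[37,0]]
[[0,9],[2,0],[4,1],[5,15],[13,18],[30,15],[37,0]]
[[0,9],[2,0],[4,1],[5,15],[13,18],[30,15],[37,0]]
[[0,9],[2,0],[4,1],[5,15],[13,18],[30,15],[37,0]]
[[0,9],[2,0],[4,1],[5,15],[13,18],[32,15],[37,0]]
[[0,9],[2,0],[4,1],[5,15],[13,18],[32,15],[37,0]]
[[0,9],[2,0],[4,1],[5,15],[13,18],[32,15],[37,0],[47,6],[48,0]]
[[0,9],[2,0],[4,1],[5,15],[13,18],[32,15],[37,0],[47,6],[48,0]]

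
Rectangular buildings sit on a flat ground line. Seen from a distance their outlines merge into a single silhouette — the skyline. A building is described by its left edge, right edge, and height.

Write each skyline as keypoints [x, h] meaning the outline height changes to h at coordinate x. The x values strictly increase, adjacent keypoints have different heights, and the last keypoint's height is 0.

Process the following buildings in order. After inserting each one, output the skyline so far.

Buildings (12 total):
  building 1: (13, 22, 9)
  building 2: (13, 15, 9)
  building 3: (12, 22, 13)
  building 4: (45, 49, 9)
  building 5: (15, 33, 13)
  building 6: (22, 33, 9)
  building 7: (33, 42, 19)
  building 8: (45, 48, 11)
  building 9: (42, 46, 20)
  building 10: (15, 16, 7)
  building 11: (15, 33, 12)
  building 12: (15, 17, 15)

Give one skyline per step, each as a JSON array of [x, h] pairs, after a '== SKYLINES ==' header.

== SKYLINES ==
[[13,9],[22,0]]
[[13,9],[22,0]]
[[12,13],[22,0]]
[[12,13],[22,0],[45,9],[49,0]]
[[12,13],[33,0],[45,9],[49,0]]
[[12,13],[33,0],[45,9],[49,0]]
[[12,13],[33,19],[42,0],[45,9],[49,0]]
[[12,13],[33,19],[42,0],[45,11],[48,9],[49,0]]
[[12,13],[33,19],[42,20],[46,11],[48,9],[49,0]]
[[12,13],[33,19],[42,20],[46,11],[48,9],[49,0]]
[[12,13],[33,19],[42,20],[46,11],[48,9],[49,0]]
[[12,13],[15,15],[17,13],[33,19],[42,20],[46,11],[48,9],[49,0]]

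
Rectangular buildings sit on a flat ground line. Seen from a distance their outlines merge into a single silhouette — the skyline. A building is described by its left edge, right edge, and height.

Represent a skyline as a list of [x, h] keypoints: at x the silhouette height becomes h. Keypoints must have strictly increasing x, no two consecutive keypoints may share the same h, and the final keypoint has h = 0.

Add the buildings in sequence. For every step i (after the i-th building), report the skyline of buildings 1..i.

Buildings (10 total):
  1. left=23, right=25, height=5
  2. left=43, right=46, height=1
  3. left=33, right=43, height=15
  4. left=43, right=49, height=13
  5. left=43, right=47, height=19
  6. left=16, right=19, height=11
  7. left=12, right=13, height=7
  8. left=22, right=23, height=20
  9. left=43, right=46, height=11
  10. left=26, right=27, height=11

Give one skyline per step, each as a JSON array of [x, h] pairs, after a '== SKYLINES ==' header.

== SKYLINES ==
[[23,5],[25,0]]
[[23,5],[25,0],[43,1],[46,0]]
[[23,5],[25,0],[33,15],[43,1],[46,0]]
[[23,5],[25,0],[33,15],[43,13],[49,0]]
[[23,5],[25,0],[33,15],[43,19],[47,13],[49,0]]
[[16,11],[19,0],[23,5],[25,0],[33,15],[43,19],[47,13],[49,0]]
[[12,7],[13,0],[16,11],[19,0],[23,5],[25,0],[33,15],[43,19],[47,13],[49,0]]
[[12,7],[13,0],[16,11],[19,0],[22,20],[23,5],[25,0],[33,15],[43,19],[47,13],[49,0]]
[[12,7],[13,0],[16,11],[19,0],[22,20],[23,5],[25,0],[33,15],[43,19],[47,13],[49,0]]
[[12,7],[13,0],[16,11],[19,0],[22,20],[23,5],[25,0],[26,11],[27,0],[33,15],[43,19],[47,13],[49,0]]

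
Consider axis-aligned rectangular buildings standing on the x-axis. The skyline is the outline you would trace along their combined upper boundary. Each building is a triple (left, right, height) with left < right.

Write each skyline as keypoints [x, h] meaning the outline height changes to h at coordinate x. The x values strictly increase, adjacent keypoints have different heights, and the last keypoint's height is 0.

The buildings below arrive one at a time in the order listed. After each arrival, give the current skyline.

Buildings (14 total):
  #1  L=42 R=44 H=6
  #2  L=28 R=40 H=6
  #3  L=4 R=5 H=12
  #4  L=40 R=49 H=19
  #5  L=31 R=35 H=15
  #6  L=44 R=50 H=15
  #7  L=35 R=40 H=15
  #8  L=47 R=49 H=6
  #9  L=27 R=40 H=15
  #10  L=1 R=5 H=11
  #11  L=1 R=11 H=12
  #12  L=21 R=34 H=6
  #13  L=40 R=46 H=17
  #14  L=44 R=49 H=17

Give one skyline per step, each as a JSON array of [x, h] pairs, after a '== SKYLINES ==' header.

== SKYLINES ==
[[42,6],[44,0]]
[[28,6],[40,0],[42,6],[44,0]]
[[4,12],[5,0],[28,6],[40,0],[42,6],[44,0]]
[[4,12],[5,0],[28,6],[40,19],[49,0]]
[[4,12],[5,0],[28,6],[31,15],[35,6],[40,19],[49,0]]
[[4,12],[5,0],[28,6],[31,15],[35,6],[40,19],[49,15],[50,0]]
[[4,12],[5,0],[28,6],[31,15],[40,19],[49,15],[50,0]]
[[4,12],[5,0],[28,6],[31,15],[40,19],[49,15],[50,0]]
[[4,12],[5,0],[27,15],[40,19],[49,15],[50,0]]
[[1,11],[4,12],[5,0],[27,15],[40,19],[49,15],[50,0]]
[[1,12],[11,0],[27,15],[40,19],[49,15],[50,0]]
[[1,12],[11,0],[21,6],[27,15],[40,19],[49,15],[50,0]]
[[1,12],[11,0],[21,6],[27,15],[40,19],[49,15],[50,0]]
[[1,12],[11,0],[21,6],[27,15],[40,19],[49,15],[50,0]]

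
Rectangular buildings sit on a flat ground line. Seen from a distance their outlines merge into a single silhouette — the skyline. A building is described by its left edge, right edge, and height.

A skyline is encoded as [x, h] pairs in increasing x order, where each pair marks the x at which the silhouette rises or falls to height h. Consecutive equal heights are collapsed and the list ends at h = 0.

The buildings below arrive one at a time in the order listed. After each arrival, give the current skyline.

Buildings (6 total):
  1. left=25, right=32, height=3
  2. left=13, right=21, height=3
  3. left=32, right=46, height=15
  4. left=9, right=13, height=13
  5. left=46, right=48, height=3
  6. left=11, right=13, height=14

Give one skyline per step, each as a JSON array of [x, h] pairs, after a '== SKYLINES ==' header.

== SKYLINES ==
[[25,3],[32,0]]
[[13,3],[21,0],[25,3],[32,0]]
[[13,3],[21,0],[25,3],[32,15],[46,0]]
[[9,13],[13,3],[21,0],[25,3],[32,15],[46,0]]
[[9,13],[13,3],[21,0],[25,3],[32,15],[46,3],[48,0]]
[[9,13],[11,14],[13,3],[21,0],[25,3],[32,15],[46,3],[48,0]]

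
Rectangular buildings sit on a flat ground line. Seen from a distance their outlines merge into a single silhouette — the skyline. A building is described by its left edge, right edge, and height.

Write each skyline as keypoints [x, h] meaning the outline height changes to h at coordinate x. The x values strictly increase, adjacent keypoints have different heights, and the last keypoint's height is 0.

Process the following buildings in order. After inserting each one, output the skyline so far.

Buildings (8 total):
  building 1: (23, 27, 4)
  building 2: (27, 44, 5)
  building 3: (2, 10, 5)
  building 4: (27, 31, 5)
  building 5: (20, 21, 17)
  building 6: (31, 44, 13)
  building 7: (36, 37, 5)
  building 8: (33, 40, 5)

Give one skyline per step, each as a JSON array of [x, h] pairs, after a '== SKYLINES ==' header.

== SKYLINES ==
[[23,4],[27,0]]
[[23,4],[27,5],[44,0]]
[[2,5],[10,0],[23,4],[27,5],[44,0]]
[[2,5],[10,0],[23,4],[27,5],[44,0]]
[[2,5],[10,0],[20,17],[21,0],[23,4],[27,5],[44,0]]
[[2,5],[10,0],[20,17],[21,0],[23,4],[27,5],[31,13],[44,0]]
[[2,5],[10,0],[20,17],[21,0],[23,4],[27,5],[31,13],[44,0]]
[[2,5],[10,0],[20,17],[21,0],[23,4],[27,5],[31,13],[44,0]]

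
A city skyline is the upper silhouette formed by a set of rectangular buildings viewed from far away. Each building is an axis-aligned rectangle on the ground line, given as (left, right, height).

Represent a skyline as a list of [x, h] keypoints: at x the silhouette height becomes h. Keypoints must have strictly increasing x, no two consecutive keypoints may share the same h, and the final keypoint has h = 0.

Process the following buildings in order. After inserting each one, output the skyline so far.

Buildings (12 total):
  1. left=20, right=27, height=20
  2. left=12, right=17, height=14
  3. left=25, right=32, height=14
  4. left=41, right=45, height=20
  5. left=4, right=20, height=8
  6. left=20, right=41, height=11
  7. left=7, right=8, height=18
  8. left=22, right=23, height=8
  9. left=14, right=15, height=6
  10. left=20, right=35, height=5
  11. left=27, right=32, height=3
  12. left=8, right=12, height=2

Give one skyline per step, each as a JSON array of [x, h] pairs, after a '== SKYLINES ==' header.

== SKYLINES ==
[[20,20],[27,0]]
[[12,14],[17,0],[20,20],[27,0]]
[[12,14],[17,0],[20,20],[27,14],[32,0]]
[[12,14],[17,0],[20,20],[27,14],[32,0],[41,20],[45,0]]
[[4,8],[12,14],[17,8],[20,20],[27,14],[32,0],[41,20],[45,0]]
[[4,8],[12,14],[17,8],[20,20],[27,14],[32,11],[41,20],[45,0]]
[[4,8],[7,18],[8,8],[12,14],[17,8],[20,20],[27,14],[32,11],[41,20],[45,0]]
[[4,8],[7,18],[8,8],[12,14],[17,8],[20,20],[27,14],[32,11],[41,20],[45,0]]
[[4,8],[7,18],[8,8],[12,14],[17,8],[20,20],[27,14],[32,11],[41,20],[45,0]]
[[4,8],[7,18],[8,8],[12,14],[17,8],[20,20],[27,14],[32,11],[41,20],[45,0]]
[[4,8],[7,18],[8,8],[12,14],[17,8],[20,20],[27,14],[32,11],[41,20],[45,0]]
[[4,8],[7,18],[8,8],[12,14],[17,8],[20,20],[27,14],[32,11],[41,20],[45,0]]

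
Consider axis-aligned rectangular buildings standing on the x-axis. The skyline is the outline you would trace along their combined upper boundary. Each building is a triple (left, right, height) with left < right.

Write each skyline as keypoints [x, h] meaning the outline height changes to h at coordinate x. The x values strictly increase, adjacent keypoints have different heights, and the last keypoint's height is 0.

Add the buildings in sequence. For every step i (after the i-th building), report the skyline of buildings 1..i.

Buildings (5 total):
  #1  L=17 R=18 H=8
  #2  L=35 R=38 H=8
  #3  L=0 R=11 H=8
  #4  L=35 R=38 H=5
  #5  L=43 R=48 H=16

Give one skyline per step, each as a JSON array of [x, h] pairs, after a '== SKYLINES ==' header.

== SKYLINES ==
[[17,8],[18,0]]
[[17,8],[18,0],[35,8],[38,0]]
[[0,8],[11,0],[17,8],[18,0],[35,8],[38,0]]
[[0,8],[11,0],[17,8],[18,0],[35,8],[38,0]]
[[0,8],[11,0],[17,8],[18,0],[35,8],[38,0],[43,16],[48,0]]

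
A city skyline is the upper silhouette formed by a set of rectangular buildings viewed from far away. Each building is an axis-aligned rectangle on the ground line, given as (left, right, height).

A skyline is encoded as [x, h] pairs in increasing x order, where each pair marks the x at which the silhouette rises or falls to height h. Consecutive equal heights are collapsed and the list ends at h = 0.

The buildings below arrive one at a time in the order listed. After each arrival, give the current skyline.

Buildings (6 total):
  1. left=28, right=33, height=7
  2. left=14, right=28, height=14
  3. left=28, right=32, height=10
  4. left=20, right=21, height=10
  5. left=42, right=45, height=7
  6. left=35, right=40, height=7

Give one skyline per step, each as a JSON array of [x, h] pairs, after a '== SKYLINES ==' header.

== SKYLINES ==
[[28,7],[33,0]]
[[14,14],[28,7],[33,0]]
[[14,14],[28,10],[32,7],[33,0]]
[[14,14],[28,10],[32,7],[33,0]]
[[14,14],[28,10],[32,7],[33,0],[42,7],[45,0]]
[[14,14],[28,10],[32,7],[33,0],[35,7],[40,0],[42,7],[45,0]]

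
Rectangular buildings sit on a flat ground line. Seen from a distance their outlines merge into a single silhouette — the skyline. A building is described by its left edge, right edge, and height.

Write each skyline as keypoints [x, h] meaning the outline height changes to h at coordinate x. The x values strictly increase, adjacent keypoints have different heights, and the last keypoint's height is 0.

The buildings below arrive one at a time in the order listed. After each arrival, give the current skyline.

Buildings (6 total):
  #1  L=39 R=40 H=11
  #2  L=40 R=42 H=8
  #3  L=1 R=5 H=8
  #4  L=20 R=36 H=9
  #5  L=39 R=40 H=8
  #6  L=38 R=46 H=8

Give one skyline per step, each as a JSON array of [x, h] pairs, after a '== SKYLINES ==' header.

== SKYLINES ==
[[39,11],[40,0]]
[[39,11],[40,8],[42,0]]
[[1,8],[5,0],[39,11],[40,8],[42,0]]
[[1,8],[5,0],[20,9],[36,0],[39,11],[40,8],[42,0]]
[[1,8],[5,0],[20,9],[36,0],[39,11],[40,8],[42,0]]
[[1,8],[5,0],[20,9],[36,0],[38,8],[39,11],[40,8],[46,0]]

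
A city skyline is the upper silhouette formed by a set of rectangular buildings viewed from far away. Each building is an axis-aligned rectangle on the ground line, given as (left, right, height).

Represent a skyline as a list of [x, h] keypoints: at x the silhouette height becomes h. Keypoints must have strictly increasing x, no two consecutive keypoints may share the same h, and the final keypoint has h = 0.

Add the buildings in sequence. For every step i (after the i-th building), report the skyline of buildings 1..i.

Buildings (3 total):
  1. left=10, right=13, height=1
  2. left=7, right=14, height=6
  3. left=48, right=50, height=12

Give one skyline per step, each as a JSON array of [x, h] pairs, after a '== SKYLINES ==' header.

== SKYLINES ==
[[10,1],[13,0]]
[[7,6],[14,0]]
[[7,6],[14,0],[48,12],[50,0]]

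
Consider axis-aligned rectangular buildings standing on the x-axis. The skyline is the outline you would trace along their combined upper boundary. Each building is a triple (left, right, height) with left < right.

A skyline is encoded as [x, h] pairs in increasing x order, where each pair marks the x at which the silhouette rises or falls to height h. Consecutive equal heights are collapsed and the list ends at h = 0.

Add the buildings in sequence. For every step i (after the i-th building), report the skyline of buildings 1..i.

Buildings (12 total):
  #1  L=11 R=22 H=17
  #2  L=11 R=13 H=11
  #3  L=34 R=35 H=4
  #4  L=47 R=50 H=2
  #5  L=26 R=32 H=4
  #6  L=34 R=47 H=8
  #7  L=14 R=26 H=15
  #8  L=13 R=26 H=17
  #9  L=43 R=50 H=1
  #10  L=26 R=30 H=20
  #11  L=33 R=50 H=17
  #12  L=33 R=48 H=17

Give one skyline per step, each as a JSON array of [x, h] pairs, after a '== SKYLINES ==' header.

== SKYLINES ==
[[11,17],[22,0]]
[[11,17],[22,0]]
[[11,17],[22,0],[34,4],[35,0]]
[[11,17],[22,0],[34,4],[35,0],[47,2],[50,0]]
[[11,17],[22,0],[26,4],[32,0],[34,4],[35,0],[47,2],[50,0]]
[[11,17],[22,0],[26,4],[32,0],[34,8],[47,2],[50,0]]
[[11,17],[22,15],[26,4],[32,0],[34,8],[47,2],[50,0]]
[[11,17],[26,4],[32,0],[34,8],[47,2],[50,0]]
[[11,17],[26,4],[32,0],[34,8],[47,2],[50,0]]
[[11,17],[26,20],[30,4],[32,0],[34,8],[47,2],[50,0]]
[[11,17],[26,20],[30,4],[32,0],[33,17],[50,0]]
[[11,17],[26,20],[30,4],[32,0],[33,17],[50,0]]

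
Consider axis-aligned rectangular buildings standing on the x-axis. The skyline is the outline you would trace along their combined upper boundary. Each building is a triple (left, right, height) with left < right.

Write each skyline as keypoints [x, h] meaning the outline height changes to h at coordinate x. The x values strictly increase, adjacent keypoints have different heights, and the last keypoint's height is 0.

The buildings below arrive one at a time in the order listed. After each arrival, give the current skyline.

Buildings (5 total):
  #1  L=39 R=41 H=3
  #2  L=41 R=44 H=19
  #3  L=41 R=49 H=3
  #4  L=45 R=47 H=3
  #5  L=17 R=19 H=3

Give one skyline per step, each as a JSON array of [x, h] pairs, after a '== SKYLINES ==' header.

== SKYLINES ==
[[39,3],[41,0]]
[[39,3],[41,19],[44,0]]
[[39,3],[41,19],[44,3],[49,0]]
[[39,3],[41,19],[44,3],[49,0]]
[[17,3],[19,0],[39,3],[41,19],[44,3],[49,0]]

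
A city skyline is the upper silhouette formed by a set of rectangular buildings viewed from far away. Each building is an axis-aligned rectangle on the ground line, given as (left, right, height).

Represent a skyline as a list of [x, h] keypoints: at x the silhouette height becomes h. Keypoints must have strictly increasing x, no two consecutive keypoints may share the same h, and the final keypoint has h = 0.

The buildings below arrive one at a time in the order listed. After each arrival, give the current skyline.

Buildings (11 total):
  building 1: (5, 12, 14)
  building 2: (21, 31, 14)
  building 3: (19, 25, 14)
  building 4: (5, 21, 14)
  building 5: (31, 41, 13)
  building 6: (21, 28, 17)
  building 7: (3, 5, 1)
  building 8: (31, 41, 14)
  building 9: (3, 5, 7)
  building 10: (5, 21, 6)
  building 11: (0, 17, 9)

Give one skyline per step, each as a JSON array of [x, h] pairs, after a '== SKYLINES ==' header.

== SKYLINES ==
[[5,14],[12,0]]
[[5,14],[12,0],[21,14],[31,0]]
[[5,14],[12,0],[19,14],[31,0]]
[[5,14],[31,0]]
[[5,14],[31,13],[41,0]]
[[5,14],[21,17],[28,14],[31,13],[41,0]]
[[3,1],[5,14],[21,17],[28,14],[31,13],[41,0]]
[[3,1],[5,14],[21,17],[28,14],[41,0]]
[[3,7],[5,14],[21,17],[28,14],[41,0]]
[[3,7],[5,14],[21,17],[28,14],[41,0]]
[[0,9],[5,14],[21,17],[28,14],[41,0]]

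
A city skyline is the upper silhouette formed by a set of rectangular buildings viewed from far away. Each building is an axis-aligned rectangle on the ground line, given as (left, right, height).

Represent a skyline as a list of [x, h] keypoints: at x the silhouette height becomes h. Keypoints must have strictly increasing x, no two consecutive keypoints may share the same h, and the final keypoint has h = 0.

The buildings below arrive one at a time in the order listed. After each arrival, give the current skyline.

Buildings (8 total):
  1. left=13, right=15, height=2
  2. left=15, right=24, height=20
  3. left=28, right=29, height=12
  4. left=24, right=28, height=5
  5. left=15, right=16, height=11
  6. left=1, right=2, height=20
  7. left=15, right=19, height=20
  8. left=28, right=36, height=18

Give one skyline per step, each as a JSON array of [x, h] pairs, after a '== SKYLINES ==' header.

== SKYLINES ==
[[13,2],[15,0]]
[[13,2],[15,20],[24,0]]
[[13,2],[15,20],[24,0],[28,12],[29,0]]
[[13,2],[15,20],[24,5],[28,12],[29,0]]
[[13,2],[15,20],[24,5],[28,12],[29,0]]
[[1,20],[2,0],[13,2],[15,20],[24,5],[28,12],[29,0]]
[[1,20],[2,0],[13,2],[15,20],[24,5],[28,12],[29,0]]
[[1,20],[2,0],[13,2],[15,20],[24,5],[28,18],[36,0]]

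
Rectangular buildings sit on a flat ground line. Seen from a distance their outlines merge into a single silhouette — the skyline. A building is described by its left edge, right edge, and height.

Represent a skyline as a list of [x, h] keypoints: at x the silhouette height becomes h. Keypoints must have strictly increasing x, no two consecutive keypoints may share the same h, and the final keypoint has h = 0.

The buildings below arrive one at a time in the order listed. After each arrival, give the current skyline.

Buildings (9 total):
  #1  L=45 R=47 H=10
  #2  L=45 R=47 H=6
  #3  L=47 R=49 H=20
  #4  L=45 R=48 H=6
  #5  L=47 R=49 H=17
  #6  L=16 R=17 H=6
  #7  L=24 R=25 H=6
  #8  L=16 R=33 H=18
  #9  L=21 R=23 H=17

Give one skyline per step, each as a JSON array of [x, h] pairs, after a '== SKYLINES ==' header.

== SKYLINES ==
[[45,10],[47,0]]
[[45,10],[47,0]]
[[45,10],[47,20],[49,0]]
[[45,10],[47,20],[49,0]]
[[45,10],[47,20],[49,0]]
[[16,6],[17,0],[45,10],[47,20],[49,0]]
[[16,6],[17,0],[24,6],[25,0],[45,10],[47,20],[49,0]]
[[16,18],[33,0],[45,10],[47,20],[49,0]]
[[16,18],[33,0],[45,10],[47,20],[49,0]]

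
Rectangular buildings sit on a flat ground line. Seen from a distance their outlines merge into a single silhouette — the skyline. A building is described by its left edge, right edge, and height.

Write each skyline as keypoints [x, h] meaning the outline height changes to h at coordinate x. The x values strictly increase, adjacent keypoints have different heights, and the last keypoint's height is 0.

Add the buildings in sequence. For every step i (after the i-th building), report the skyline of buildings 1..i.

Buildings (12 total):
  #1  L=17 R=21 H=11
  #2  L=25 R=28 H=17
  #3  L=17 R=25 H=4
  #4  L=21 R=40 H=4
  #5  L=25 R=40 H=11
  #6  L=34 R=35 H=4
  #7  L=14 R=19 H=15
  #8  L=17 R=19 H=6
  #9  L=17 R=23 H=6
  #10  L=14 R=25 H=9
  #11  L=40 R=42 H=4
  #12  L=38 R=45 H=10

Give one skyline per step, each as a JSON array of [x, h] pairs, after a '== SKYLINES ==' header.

== SKYLINES ==
[[17,11],[21,0]]
[[17,11],[21,0],[25,17],[28,0]]
[[17,11],[21,4],[25,17],[28,0]]
[[17,11],[21,4],[25,17],[28,4],[40,0]]
[[17,11],[21,4],[25,17],[28,11],[40,0]]
[[17,11],[21,4],[25,17],[28,11],[40,0]]
[[14,15],[19,11],[21,4],[25,17],[28,11],[40,0]]
[[14,15],[19,11],[21,4],[25,17],[28,11],[40,0]]
[[14,15],[19,11],[21,6],[23,4],[25,17],[28,11],[40,0]]
[[14,15],[19,11],[21,9],[25,17],[28,11],[40,0]]
[[14,15],[19,11],[21,9],[25,17],[28,11],[40,4],[42,0]]
[[14,15],[19,11],[21,9],[25,17],[28,11],[40,10],[45,0]]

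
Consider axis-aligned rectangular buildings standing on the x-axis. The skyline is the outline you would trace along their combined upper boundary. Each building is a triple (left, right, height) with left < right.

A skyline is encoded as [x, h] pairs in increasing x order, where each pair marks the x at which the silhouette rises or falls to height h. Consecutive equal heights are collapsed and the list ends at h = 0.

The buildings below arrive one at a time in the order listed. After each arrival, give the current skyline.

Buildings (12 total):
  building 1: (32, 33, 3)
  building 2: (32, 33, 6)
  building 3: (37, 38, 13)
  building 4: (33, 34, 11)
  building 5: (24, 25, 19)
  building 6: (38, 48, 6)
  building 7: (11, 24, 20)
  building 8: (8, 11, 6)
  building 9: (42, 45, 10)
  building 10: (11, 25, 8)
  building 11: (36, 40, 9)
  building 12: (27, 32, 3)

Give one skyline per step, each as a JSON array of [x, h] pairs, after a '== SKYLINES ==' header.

== SKYLINES ==
[[32,3],[33,0]]
[[32,6],[33,0]]
[[32,6],[33,0],[37,13],[38,0]]
[[32,6],[33,11],[34,0],[37,13],[38,0]]
[[24,19],[25,0],[32,6],[33,11],[34,0],[37,13],[38,0]]
[[24,19],[25,0],[32,6],[33,11],[34,0],[37,13],[38,6],[48,0]]
[[11,20],[24,19],[25,0],[32,6],[33,11],[34,0],[37,13],[38,6],[48,0]]
[[8,6],[11,20],[24,19],[25,0],[32,6],[33,11],[34,0],[37,13],[38,6],[48,0]]
[[8,6],[11,20],[24,19],[25,0],[32,6],[33,11],[34,0],[37,13],[38,6],[42,10],[45,6],[48,0]]
[[8,6],[11,20],[24,19],[25,0],[32,6],[33,11],[34,0],[37,13],[38,6],[42,10],[45,6],[48,0]]
[[8,6],[11,20],[24,19],[25,0],[32,6],[33,11],[34,0],[36,9],[37,13],[38,9],[40,6],[42,10],[45,6],[48,0]]
[[8,6],[11,20],[24,19],[25,0],[27,3],[32,6],[33,11],[34,0],[36,9],[37,13],[38,9],[40,6],[42,10],[45,6],[48,0]]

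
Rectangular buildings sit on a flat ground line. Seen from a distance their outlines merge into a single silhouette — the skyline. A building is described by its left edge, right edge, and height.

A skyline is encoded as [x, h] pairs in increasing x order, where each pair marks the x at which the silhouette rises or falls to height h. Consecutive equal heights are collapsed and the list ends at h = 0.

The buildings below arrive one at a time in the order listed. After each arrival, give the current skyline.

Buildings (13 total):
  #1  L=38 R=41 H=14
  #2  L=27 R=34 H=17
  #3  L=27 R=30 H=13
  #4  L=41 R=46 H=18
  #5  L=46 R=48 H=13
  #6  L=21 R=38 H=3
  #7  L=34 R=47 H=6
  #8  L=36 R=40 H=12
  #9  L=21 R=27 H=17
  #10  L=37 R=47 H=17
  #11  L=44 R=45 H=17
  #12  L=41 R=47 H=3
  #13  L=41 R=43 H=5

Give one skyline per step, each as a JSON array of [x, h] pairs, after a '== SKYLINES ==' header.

== SKYLINES ==
[[38,14],[41,0]]
[[27,17],[34,0],[38,14],[41,0]]
[[27,17],[34,0],[38,14],[41,0]]
[[27,17],[34,0],[38,14],[41,18],[46,0]]
[[27,17],[34,0],[38,14],[41,18],[46,13],[48,0]]
[[21,3],[27,17],[34,3],[38,14],[41,18],[46,13],[48,0]]
[[21,3],[27,17],[34,6],[38,14],[41,18],[46,13],[48,0]]
[[21,3],[27,17],[34,6],[36,12],[38,14],[41,18],[46,13],[48,0]]
[[21,17],[34,6],[36,12],[38,14],[41,18],[46,13],[48,0]]
[[21,17],[34,6],[36,12],[37,17],[41,18],[46,17],[47,13],[48,0]]
[[21,17],[34,6],[36,12],[37,17],[41,18],[46,17],[47,13],[48,0]]
[[21,17],[34,6],[36,12],[37,17],[41,18],[46,17],[47,13],[48,0]]
[[21,17],[34,6],[36,12],[37,17],[41,18],[46,17],[47,13],[48,0]]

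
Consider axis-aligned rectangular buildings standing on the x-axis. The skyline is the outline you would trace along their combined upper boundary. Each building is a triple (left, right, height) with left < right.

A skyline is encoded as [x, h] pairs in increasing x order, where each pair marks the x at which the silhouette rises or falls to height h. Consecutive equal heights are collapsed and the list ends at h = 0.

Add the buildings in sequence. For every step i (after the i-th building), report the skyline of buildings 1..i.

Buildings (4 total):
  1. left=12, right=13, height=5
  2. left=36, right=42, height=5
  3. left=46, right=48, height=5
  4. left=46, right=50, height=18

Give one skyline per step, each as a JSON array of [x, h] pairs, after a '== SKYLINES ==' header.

== SKYLINES ==
[[12,5],[13,0]]
[[12,5],[13,0],[36,5],[42,0]]
[[12,5],[13,0],[36,5],[42,0],[46,5],[48,0]]
[[12,5],[13,0],[36,5],[42,0],[46,18],[50,0]]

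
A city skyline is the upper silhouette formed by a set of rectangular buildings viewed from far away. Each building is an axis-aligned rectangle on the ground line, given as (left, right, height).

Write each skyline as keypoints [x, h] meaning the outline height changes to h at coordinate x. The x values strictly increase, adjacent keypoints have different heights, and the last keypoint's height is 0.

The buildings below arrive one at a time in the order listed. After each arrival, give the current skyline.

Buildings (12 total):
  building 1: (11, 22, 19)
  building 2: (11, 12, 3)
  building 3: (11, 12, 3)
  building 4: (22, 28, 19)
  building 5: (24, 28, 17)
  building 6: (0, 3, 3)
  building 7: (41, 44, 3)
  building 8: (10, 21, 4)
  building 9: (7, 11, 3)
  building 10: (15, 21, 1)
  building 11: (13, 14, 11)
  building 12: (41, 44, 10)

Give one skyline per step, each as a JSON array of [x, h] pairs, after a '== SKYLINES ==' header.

== SKYLINES ==
[[11,19],[22,0]]
[[11,19],[22,0]]
[[11,19],[22,0]]
[[11,19],[28,0]]
[[11,19],[28,0]]
[[0,3],[3,0],[11,19],[28,0]]
[[0,3],[3,0],[11,19],[28,0],[41,3],[44,0]]
[[0,3],[3,0],[10,4],[11,19],[28,0],[41,3],[44,0]]
[[0,3],[3,0],[7,3],[10,4],[11,19],[28,0],[41,3],[44,0]]
[[0,3],[3,0],[7,3],[10,4],[11,19],[28,0],[41,3],[44,0]]
[[0,3],[3,0],[7,3],[10,4],[11,19],[28,0],[41,3],[44,0]]
[[0,3],[3,0],[7,3],[10,4],[11,19],[28,0],[41,10],[44,0]]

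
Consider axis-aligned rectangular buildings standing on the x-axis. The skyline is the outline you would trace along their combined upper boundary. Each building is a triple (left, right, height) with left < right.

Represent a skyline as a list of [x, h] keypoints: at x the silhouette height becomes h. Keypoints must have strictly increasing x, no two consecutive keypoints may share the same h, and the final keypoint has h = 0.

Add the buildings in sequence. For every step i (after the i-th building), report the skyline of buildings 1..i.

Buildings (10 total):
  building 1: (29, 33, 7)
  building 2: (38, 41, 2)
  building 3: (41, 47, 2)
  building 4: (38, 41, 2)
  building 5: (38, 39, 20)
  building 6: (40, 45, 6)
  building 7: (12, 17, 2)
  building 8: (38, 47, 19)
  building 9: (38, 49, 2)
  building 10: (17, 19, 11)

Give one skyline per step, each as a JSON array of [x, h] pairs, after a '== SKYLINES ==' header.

== SKYLINES ==
[[29,7],[33,0]]
[[29,7],[33,0],[38,2],[41,0]]
[[29,7],[33,0],[38,2],[47,0]]
[[29,7],[33,0],[38,2],[47,0]]
[[29,7],[33,0],[38,20],[39,2],[47,0]]
[[29,7],[33,0],[38,20],[39,2],[40,6],[45,2],[47,0]]
[[12,2],[17,0],[29,7],[33,0],[38,20],[39,2],[40,6],[45,2],[47,0]]
[[12,2],[17,0],[29,7],[33,0],[38,20],[39,19],[47,0]]
[[12,2],[17,0],[29,7],[33,0],[38,20],[39,19],[47,2],[49,0]]
[[12,2],[17,11],[19,0],[29,7],[33,0],[38,20],[39,19],[47,2],[49,0]]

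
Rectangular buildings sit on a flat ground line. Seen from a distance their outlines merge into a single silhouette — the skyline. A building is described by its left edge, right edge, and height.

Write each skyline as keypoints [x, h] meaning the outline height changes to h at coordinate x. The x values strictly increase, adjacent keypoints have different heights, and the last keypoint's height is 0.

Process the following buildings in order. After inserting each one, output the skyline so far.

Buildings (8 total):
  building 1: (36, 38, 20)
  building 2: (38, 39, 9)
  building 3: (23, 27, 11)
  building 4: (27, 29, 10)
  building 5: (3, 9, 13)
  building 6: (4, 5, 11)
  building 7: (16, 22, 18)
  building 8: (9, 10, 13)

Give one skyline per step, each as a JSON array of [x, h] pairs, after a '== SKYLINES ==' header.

== SKYLINES ==
[[36,20],[38,0]]
[[36,20],[38,9],[39,0]]
[[23,11],[27,0],[36,20],[38,9],[39,0]]
[[23,11],[27,10],[29,0],[36,20],[38,9],[39,0]]
[[3,13],[9,0],[23,11],[27,10],[29,0],[36,20],[38,9],[39,0]]
[[3,13],[9,0],[23,11],[27,10],[29,0],[36,20],[38,9],[39,0]]
[[3,13],[9,0],[16,18],[22,0],[23,11],[27,10],[29,0],[36,20],[38,9],[39,0]]
[[3,13],[10,0],[16,18],[22,0],[23,11],[27,10],[29,0],[36,20],[38,9],[39,0]]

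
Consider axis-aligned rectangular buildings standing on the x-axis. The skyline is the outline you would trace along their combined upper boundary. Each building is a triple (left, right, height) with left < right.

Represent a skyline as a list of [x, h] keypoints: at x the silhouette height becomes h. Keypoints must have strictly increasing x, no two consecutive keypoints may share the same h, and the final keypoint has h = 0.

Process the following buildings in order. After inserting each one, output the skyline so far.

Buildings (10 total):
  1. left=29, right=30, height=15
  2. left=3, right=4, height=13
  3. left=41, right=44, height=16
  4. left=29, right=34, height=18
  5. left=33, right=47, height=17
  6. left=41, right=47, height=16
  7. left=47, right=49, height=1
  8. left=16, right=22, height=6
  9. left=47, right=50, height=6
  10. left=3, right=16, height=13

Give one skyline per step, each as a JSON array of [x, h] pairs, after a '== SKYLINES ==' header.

== SKYLINES ==
[[29,15],[30,0]]
[[3,13],[4,0],[29,15],[30,0]]
[[3,13],[4,0],[29,15],[30,0],[41,16],[44,0]]
[[3,13],[4,0],[29,18],[34,0],[41,16],[44,0]]
[[3,13],[4,0],[29,18],[34,17],[47,0]]
[[3,13],[4,0],[29,18],[34,17],[47,0]]
[[3,13],[4,0],[29,18],[34,17],[47,1],[49,0]]
[[3,13],[4,0],[16,6],[22,0],[29,18],[34,17],[47,1],[49,0]]
[[3,13],[4,0],[16,6],[22,0],[29,18],[34,17],[47,6],[50,0]]
[[3,13],[16,6],[22,0],[29,18],[34,17],[47,6],[50,0]]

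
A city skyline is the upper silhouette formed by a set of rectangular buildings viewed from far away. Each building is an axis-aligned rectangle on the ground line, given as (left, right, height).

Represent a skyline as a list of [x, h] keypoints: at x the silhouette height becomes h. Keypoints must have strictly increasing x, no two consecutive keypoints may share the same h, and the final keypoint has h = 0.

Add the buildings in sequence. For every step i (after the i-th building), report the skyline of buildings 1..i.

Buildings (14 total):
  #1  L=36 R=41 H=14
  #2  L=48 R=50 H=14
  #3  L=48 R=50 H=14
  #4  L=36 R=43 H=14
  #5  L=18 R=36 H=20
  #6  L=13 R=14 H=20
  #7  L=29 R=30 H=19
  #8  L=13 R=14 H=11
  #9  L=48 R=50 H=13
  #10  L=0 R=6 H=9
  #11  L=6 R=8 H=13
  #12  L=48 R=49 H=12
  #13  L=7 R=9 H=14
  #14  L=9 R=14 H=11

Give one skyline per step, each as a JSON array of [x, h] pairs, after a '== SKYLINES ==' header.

== SKYLINES ==
[[36,14],[41,0]]
[[36,14],[41,0],[48,14],[50,0]]
[[36,14],[41,0],[48,14],[50,0]]
[[36,14],[43,0],[48,14],[50,0]]
[[18,20],[36,14],[43,0],[48,14],[50,0]]
[[13,20],[14,0],[18,20],[36,14],[43,0],[48,14],[50,0]]
[[13,20],[14,0],[18,20],[36,14],[43,0],[48,14],[50,0]]
[[13,20],[14,0],[18,20],[36,14],[43,0],[48,14],[50,0]]
[[13,20],[14,0],[18,20],[36,14],[43,0],[48,14],[50,0]]
[[0,9],[6,0],[13,20],[14,0],[18,20],[36,14],[43,0],[48,14],[50,0]]
[[0,9],[6,13],[8,0],[13,20],[14,0],[18,20],[36,14],[43,0],[48,14],[50,0]]
[[0,9],[6,13],[8,0],[13,20],[14,0],[18,20],[36,14],[43,0],[48,14],[50,0]]
[[0,9],[6,13],[7,14],[9,0],[13,20],[14,0],[18,20],[36,14],[43,0],[48,14],[50,0]]
[[0,9],[6,13],[7,14],[9,11],[13,20],[14,0],[18,20],[36,14],[43,0],[48,14],[50,0]]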